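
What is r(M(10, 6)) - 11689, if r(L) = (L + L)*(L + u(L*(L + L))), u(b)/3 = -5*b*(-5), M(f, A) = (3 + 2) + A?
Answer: 387853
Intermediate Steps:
M(f, A) = 5 + A
u(b) = 75*b (u(b) = 3*(-5*b*(-5)) = 3*(25*b) = 75*b)
r(L) = 2*L*(L + 150*L²) (r(L) = (L + L)*(L + 75*(L*(L + L))) = (2*L)*(L + 75*(L*(2*L))) = (2*L)*(L + 75*(2*L²)) = (2*L)*(L + 150*L²) = 2*L*(L + 150*L²))
r(M(10, 6)) - 11689 = (5 + 6)²*(2 + 300*(5 + 6)) - 11689 = 11²*(2 + 300*11) - 11689 = 121*(2 + 3300) - 11689 = 121*3302 - 11689 = 399542 - 11689 = 387853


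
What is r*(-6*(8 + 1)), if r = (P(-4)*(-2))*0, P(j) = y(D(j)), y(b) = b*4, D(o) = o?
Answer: 0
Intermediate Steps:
y(b) = 4*b
P(j) = 4*j
r = 0 (r = ((4*(-4))*(-2))*0 = -16*(-2)*0 = 32*0 = 0)
r*(-6*(8 + 1)) = 0*(-6*(8 + 1)) = 0*(-6*9) = 0*(-54) = 0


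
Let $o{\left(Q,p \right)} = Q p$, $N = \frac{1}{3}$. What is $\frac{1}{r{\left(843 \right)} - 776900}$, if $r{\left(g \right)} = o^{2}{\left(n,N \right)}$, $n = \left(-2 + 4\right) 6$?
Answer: $- \frac{1}{776884} \approx -1.2872 \cdot 10^{-6}$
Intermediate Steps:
$N = \frac{1}{3} \approx 0.33333$
$n = 12$ ($n = 2 \cdot 6 = 12$)
$r{\left(g \right)} = 16$ ($r{\left(g \right)} = \left(12 \cdot \frac{1}{3}\right)^{2} = 4^{2} = 16$)
$\frac{1}{r{\left(843 \right)} - 776900} = \frac{1}{16 - 776900} = \frac{1}{-776884} = - \frac{1}{776884}$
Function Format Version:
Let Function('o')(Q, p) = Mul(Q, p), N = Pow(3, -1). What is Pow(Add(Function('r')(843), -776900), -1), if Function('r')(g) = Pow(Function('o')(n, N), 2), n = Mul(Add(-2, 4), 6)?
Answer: Rational(-1, 776884) ≈ -1.2872e-6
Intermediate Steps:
N = Rational(1, 3) ≈ 0.33333
n = 12 (n = Mul(2, 6) = 12)
Function('r')(g) = 16 (Function('r')(g) = Pow(Mul(12, Rational(1, 3)), 2) = Pow(4, 2) = 16)
Pow(Add(Function('r')(843), -776900), -1) = Pow(Add(16, -776900), -1) = Pow(-776884, -1) = Rational(-1, 776884)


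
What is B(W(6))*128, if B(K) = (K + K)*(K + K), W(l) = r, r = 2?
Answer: 2048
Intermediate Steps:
W(l) = 2
B(K) = 4*K² (B(K) = (2*K)*(2*K) = 4*K²)
B(W(6))*128 = (4*2²)*128 = (4*4)*128 = 16*128 = 2048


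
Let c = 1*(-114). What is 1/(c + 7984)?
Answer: 1/7870 ≈ 0.00012706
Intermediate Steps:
c = -114
1/(c + 7984) = 1/(-114 + 7984) = 1/7870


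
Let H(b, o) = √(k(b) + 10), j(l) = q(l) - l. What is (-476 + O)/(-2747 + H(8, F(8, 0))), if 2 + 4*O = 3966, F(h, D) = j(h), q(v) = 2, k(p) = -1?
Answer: -515/2744 ≈ -0.18768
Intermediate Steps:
j(l) = 2 - l
F(h, D) = 2 - h
H(b, o) = 3 (H(b, o) = √(-1 + 10) = √9 = 3)
O = 991 (O = -½ + (¼)*3966 = -½ + 1983/2 = 991)
(-476 + O)/(-2747 + H(8, F(8, 0))) = (-476 + 991)/(-2747 + 3) = 515/(-2744) = 515*(-1/2744) = -515/2744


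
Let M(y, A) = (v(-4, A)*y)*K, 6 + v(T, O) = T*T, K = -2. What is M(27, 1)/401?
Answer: -540/401 ≈ -1.3466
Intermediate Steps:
v(T, O) = -6 + T**2 (v(T, O) = -6 + T*T = -6 + T**2)
M(y, A) = -20*y (M(y, A) = ((-6 + (-4)**2)*y)*(-2) = ((-6 + 16)*y)*(-2) = (10*y)*(-2) = -20*y)
M(27, 1)/401 = -20*27/401 = -540*1/401 = -540/401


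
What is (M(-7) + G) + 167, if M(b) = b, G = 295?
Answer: 455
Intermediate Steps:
(M(-7) + G) + 167 = (-7 + 295) + 167 = 288 + 167 = 455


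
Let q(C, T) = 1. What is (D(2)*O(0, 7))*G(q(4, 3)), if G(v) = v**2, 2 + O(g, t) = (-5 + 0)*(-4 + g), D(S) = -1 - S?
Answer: -54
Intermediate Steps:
O(g, t) = 18 - 5*g (O(g, t) = -2 + (-5 + 0)*(-4 + g) = -2 - 5*(-4 + g) = -2 + (20 - 5*g) = 18 - 5*g)
(D(2)*O(0, 7))*G(q(4, 3)) = ((-1 - 1*2)*(18 - 5*0))*1**2 = ((-1 - 2)*(18 + 0))*1 = -3*18*1 = -54*1 = -54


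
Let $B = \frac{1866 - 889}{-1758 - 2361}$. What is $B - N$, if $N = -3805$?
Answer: $\frac{15671818}{4119} \approx 3804.8$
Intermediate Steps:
$B = - \frac{977}{4119}$ ($B = \frac{977}{-4119} = 977 \left(- \frac{1}{4119}\right) = - \frac{977}{4119} \approx -0.23719$)
$B - N = - \frac{977}{4119} - -3805 = - \frac{977}{4119} + 3805 = \frac{15671818}{4119}$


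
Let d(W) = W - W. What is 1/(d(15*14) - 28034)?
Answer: -1/28034 ≈ -3.5671e-5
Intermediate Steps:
d(W) = 0
1/(d(15*14) - 28034) = 1/(0 - 28034) = 1/(-28034) = -1/28034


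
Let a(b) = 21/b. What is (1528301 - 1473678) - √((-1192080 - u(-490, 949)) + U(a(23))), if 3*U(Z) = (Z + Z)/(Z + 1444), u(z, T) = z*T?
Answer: 54623 - 4*I*√50187473993623/33233 ≈ 54623.0 - 852.68*I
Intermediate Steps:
u(z, T) = T*z
U(Z) = 2*Z/(3*(1444 + Z)) (U(Z) = ((Z + Z)/(Z + 1444))/3 = ((2*Z)/(1444 + Z))/3 = (2*Z/(1444 + Z))/3 = 2*Z/(3*(1444 + Z)))
(1528301 - 1473678) - √((-1192080 - u(-490, 949)) + U(a(23))) = (1528301 - 1473678) - √((-1192080 - 949*(-490)) + 2*(21/23)/(3*(1444 + 21/23))) = 54623 - √((-1192080 - 1*(-465010)) + 2*(21*(1/23))/(3*(1444 + 21*(1/23)))) = 54623 - √((-1192080 + 465010) + (⅔)*(21/23)/(1444 + 21/23)) = 54623 - √(-727070 + (⅔)*(21/23)/(33233/23)) = 54623 - √(-727070 + (⅔)*(21/23)*(23/33233)) = 54623 - √(-727070 + 14/33233) = 54623 - √(-24162717296/33233) = 54623 - 4*I*√50187473993623/33233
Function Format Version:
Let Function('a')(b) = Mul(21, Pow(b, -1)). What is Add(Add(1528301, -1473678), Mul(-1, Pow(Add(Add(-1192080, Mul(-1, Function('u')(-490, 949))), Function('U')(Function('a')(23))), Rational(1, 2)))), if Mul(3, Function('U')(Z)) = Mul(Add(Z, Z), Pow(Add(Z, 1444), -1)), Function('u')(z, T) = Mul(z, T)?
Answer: Add(54623, Mul(Rational(-4, 33233), I, Pow(50187473993623, Rational(1, 2)))) ≈ Add(54623., Mul(-852.68, I))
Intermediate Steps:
Function('u')(z, T) = Mul(T, z)
Function('U')(Z) = Mul(Rational(2, 3), Z, Pow(Add(1444, Z), -1)) (Function('U')(Z) = Mul(Rational(1, 3), Mul(Add(Z, Z), Pow(Add(Z, 1444), -1))) = Mul(Rational(1, 3), Mul(Mul(2, Z), Pow(Add(1444, Z), -1))) = Mul(Rational(1, 3), Mul(2, Z, Pow(Add(1444, Z), -1))) = Mul(Rational(2, 3), Z, Pow(Add(1444, Z), -1)))
Add(Add(1528301, -1473678), Mul(-1, Pow(Add(Add(-1192080, Mul(-1, Function('u')(-490, 949))), Function('U')(Function('a')(23))), Rational(1, 2)))) = Add(Add(1528301, -1473678), Mul(-1, Pow(Add(Add(-1192080, Mul(-1, Mul(949, -490))), Mul(Rational(2, 3), Mul(21, Pow(23, -1)), Pow(Add(1444, Mul(21, Pow(23, -1))), -1))), Rational(1, 2)))) = Add(54623, Mul(-1, Pow(Add(Add(-1192080, Mul(-1, -465010)), Mul(Rational(2, 3), Mul(21, Rational(1, 23)), Pow(Add(1444, Mul(21, Rational(1, 23))), -1))), Rational(1, 2)))) = Add(54623, Mul(-1, Pow(Add(Add(-1192080, 465010), Mul(Rational(2, 3), Rational(21, 23), Pow(Add(1444, Rational(21, 23)), -1))), Rational(1, 2)))) = Add(54623, Mul(-1, Pow(Add(-727070, Mul(Rational(2, 3), Rational(21, 23), Pow(Rational(33233, 23), -1))), Rational(1, 2)))) = Add(54623, Mul(-1, Pow(Add(-727070, Mul(Rational(2, 3), Rational(21, 23), Rational(23, 33233))), Rational(1, 2)))) = Add(54623, Mul(-1, Pow(Add(-727070, Rational(14, 33233)), Rational(1, 2)))) = Add(54623, Mul(-1, Pow(Rational(-24162717296, 33233), Rational(1, 2)))) = Add(54623, Mul(-1, Mul(Rational(4, 33233), I, Pow(50187473993623, Rational(1, 2))))) = Add(54623, Mul(Rational(-4, 33233), I, Pow(50187473993623, Rational(1, 2))))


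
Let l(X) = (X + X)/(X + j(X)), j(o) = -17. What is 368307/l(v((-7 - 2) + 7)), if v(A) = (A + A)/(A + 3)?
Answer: 7734447/8 ≈ 9.6681e+5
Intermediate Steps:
v(A) = 2*A/(3 + A) (v(A) = (2*A)/(3 + A) = 2*A/(3 + A))
l(X) = 2*X/(-17 + X) (l(X) = (X + X)/(X - 17) = (2*X)/(-17 + X) = 2*X/(-17 + X))
368307/l(v((-7 - 2) + 7)) = 368307/((2*(2*((-7 - 2) + 7)/(3 + ((-7 - 2) + 7)))/(-17 + 2*((-7 - 2) + 7)/(3 + ((-7 - 2) + 7))))) = 368307/((2*(2*(-9 + 7)/(3 + (-9 + 7)))/(-17 + 2*(-9 + 7)/(3 + (-9 + 7))))) = 368307/((2*(2*(-2)/(3 - 2))/(-17 + 2*(-2)/(3 - 2)))) = 368307/((2*(2*(-2)/1)/(-17 + 2*(-2)/1))) = 368307/((2*(2*(-2)*1)/(-17 + 2*(-2)*1))) = 368307/((2*(-4)/(-17 - 4))) = 368307/((2*(-4)/(-21))) = 368307/((2*(-4)*(-1/21))) = 368307/(8/21) = 368307*(21/8) = 7734447/8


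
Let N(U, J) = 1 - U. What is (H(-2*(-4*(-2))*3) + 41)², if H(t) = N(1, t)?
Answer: 1681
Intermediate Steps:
H(t) = 0 (H(t) = 1 - 1*1 = 1 - 1 = 0)
(H(-2*(-4*(-2))*3) + 41)² = (0 + 41)² = 41² = 1681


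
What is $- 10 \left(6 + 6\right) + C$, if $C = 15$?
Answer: $-105$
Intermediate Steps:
$- 10 \left(6 + 6\right) + C = - 10 \left(6 + 6\right) + 15 = \left(-10\right) 12 + 15 = -120 + 15 = -105$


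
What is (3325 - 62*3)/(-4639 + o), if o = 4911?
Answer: 3139/272 ≈ 11.540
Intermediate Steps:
(3325 - 62*3)/(-4639 + o) = (3325 - 62*3)/(-4639 + 4911) = (3325 - 186)/272 = 3139*(1/272) = 3139/272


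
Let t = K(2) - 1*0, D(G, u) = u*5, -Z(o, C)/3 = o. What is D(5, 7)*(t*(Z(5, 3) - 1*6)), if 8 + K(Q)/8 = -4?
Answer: 70560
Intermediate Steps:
Z(o, C) = -3*o
D(G, u) = 5*u
K(Q) = -96 (K(Q) = -64 + 8*(-4) = -64 - 32 = -96)
t = -96 (t = -96 - 1*0 = -96 + 0 = -96)
D(5, 7)*(t*(Z(5, 3) - 1*6)) = (5*7)*(-96*(-3*5 - 1*6)) = 35*(-96*(-15 - 6)) = 35*(-96*(-21)) = 35*2016 = 70560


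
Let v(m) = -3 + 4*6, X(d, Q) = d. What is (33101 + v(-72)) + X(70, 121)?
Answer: 33192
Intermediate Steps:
v(m) = 21 (v(m) = -3 + 24 = 21)
(33101 + v(-72)) + X(70, 121) = (33101 + 21) + 70 = 33122 + 70 = 33192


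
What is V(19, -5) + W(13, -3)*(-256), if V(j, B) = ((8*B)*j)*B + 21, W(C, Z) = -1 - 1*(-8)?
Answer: 2029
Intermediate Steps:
W(C, Z) = 7 (W(C, Z) = -1 + 8 = 7)
V(j, B) = 21 + 8*j*B² (V(j, B) = (8*B*j)*B + 21 = 8*j*B² + 21 = 21 + 8*j*B²)
V(19, -5) + W(13, -3)*(-256) = (21 + 8*19*(-5)²) + 7*(-256) = (21 + 8*19*25) - 1792 = (21 + 3800) - 1792 = 3821 - 1792 = 2029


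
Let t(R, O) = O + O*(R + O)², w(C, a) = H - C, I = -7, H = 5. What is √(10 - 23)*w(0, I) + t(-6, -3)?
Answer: -246 + 5*I*√13 ≈ -246.0 + 18.028*I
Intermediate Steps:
w(C, a) = 5 - C
t(R, O) = O + O*(O + R)²
√(10 - 23)*w(0, I) + t(-6, -3) = √(10 - 23)*(5 - 1*0) - 3*(1 + (-3 - 6)²) = √(-13)*(5 + 0) - 3*(1 + (-9)²) = (I*√13)*5 - 3*(1 + 81) = 5*I*√13 - 3*82 = 5*I*√13 - 246 = -246 + 5*I*√13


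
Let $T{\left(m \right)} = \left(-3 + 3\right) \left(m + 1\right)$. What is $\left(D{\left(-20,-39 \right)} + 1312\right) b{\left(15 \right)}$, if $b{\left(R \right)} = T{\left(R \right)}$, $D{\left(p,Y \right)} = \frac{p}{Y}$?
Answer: $0$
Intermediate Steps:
$T{\left(m \right)} = 0$ ($T{\left(m \right)} = 0 \left(1 + m\right) = 0$)
$b{\left(R \right)} = 0$
$\left(D{\left(-20,-39 \right)} + 1312\right) b{\left(15 \right)} = \left(- \frac{20}{-39} + 1312\right) 0 = \left(\left(-20\right) \left(- \frac{1}{39}\right) + 1312\right) 0 = \left(\frac{20}{39} + 1312\right) 0 = \frac{51188}{39} \cdot 0 = 0$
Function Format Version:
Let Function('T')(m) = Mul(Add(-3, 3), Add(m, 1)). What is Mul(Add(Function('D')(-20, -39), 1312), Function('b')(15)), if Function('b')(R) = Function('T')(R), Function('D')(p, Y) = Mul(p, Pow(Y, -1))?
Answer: 0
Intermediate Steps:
Function('T')(m) = 0 (Function('T')(m) = Mul(0, Add(1, m)) = 0)
Function('b')(R) = 0
Mul(Add(Function('D')(-20, -39), 1312), Function('b')(15)) = Mul(Add(Mul(-20, Pow(-39, -1)), 1312), 0) = Mul(Add(Mul(-20, Rational(-1, 39)), 1312), 0) = Mul(Add(Rational(20, 39), 1312), 0) = Mul(Rational(51188, 39), 0) = 0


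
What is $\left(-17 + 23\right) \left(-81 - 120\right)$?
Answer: $-1206$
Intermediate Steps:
$\left(-17 + 23\right) \left(-81 - 120\right) = 6 \left(-201\right) = -1206$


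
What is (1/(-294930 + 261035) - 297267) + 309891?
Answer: 427890479/33895 ≈ 12624.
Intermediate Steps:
(1/(-294930 + 261035) - 297267) + 309891 = (1/(-33895) - 297267) + 309891 = (-1/33895 - 297267) + 309891 = -10075864966/33895 + 309891 = 427890479/33895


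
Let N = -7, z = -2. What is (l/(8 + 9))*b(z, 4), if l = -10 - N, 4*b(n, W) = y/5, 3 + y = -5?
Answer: 6/85 ≈ 0.070588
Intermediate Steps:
y = -8 (y = -3 - 5 = -8)
b(n, W) = -2/5 (b(n, W) = (-8/5)/4 = (-8*1/5)/4 = (1/4)*(-8/5) = -2/5)
l = -3 (l = -10 - 1*(-7) = -10 + 7 = -3)
(l/(8 + 9))*b(z, 4) = (-3/(8 + 9))*(-2/5) = (-3/17)*(-2/5) = ((1/17)*(-3))*(-2/5) = -3/17*(-2/5) = 6/85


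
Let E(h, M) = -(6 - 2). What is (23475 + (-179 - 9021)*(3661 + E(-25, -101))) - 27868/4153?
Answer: -139627729393/4153 ≈ -3.3621e+7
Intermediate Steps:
E(h, M) = -4 (E(h, M) = -1*4 = -4)
(23475 + (-179 - 9021)*(3661 + E(-25, -101))) - 27868/4153 = (23475 + (-179 - 9021)*(3661 - 4)) - 27868/4153 = (23475 - 9200*3657) - 27868*1/4153 = (23475 - 33644400) - 27868/4153 = -33620925 - 27868/4153 = -139627729393/4153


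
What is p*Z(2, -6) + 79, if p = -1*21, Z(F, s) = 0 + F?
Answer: 37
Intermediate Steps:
Z(F, s) = F
p = -21
p*Z(2, -6) + 79 = -21*2 + 79 = -42 + 79 = 37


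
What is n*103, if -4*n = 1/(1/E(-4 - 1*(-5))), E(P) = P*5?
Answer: -515/4 ≈ -128.75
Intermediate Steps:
E(P) = 5*P
n = -5/4 (n = -5*(-4 - 1*(-5))/4 = -5*(-4 + 5)/4 = -5*1/4 = -1/(4*(1/5)) = -1/(4*⅕) = -¼*5 = -5/4 ≈ -1.2500)
n*103 = -5/4*103 = -515/4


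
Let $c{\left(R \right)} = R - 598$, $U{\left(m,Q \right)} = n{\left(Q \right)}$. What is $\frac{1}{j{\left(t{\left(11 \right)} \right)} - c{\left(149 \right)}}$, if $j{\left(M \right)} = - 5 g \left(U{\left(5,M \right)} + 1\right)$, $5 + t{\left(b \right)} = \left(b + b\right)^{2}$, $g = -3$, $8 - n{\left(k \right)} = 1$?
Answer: $\frac{1}{569} \approx 0.0017575$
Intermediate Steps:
$n{\left(k \right)} = 7$ ($n{\left(k \right)} = 8 - 1 = 7$)
$U{\left(m,Q \right)} = 7$
$c{\left(R \right)} = -598 + R$
$t{\left(b \right)} = -5 + 4 b^{2}$ ($t{\left(b \right)} = -5 + \left(b + b\right)^{2} = -5 + \left(2 b\right)^{2} = -5 + 4 b^{2}$)
$j{\left(M \right)} = 120$ ($j{\left(M \right)} = \left(-5\right) \left(-3\right) \left(7 + 1\right) = 15 \cdot 8 = 120$)
$\frac{1}{j{\left(t{\left(11 \right)} \right)} - c{\left(149 \right)}} = \frac{1}{120 - \left(-598 + 149\right)} = \frac{1}{120 - -449} = \frac{1}{120 + 449} = \frac{1}{569}$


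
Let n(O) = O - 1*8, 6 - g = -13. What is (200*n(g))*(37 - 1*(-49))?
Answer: 189200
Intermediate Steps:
g = 19 (g = 6 - 1*(-13) = 6 + 13 = 19)
n(O) = -8 + O (n(O) = O - 8 = -8 + O)
(200*n(g))*(37 - 1*(-49)) = (200*(-8 + 19))*(37 - 1*(-49)) = (200*11)*(37 + 49) = 2200*86 = 189200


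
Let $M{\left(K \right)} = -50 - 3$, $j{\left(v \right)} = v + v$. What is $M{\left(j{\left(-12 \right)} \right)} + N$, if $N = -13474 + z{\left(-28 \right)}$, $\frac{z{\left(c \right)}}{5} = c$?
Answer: $-13667$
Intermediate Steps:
$z{\left(c \right)} = 5 c$
$j{\left(v \right)} = 2 v$
$N = -13614$ ($N = -13474 + 5 \left(-28\right) = -13474 - 140 = -13614$)
$M{\left(K \right)} = -53$ ($M{\left(K \right)} = -50 - 3 = -53$)
$M{\left(j{\left(-12 \right)} \right)} + N = -53 - 13614 = -13667$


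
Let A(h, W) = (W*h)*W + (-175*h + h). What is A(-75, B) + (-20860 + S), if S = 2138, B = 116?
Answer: -1014872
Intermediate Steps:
A(h, W) = -174*h + h*W² (A(h, W) = h*W² - 174*h = -174*h + h*W²)
A(-75, B) + (-20860 + S) = -75*(-174 + 116²) + (-20860 + 2138) = -75*(-174 + 13456) - 18722 = -75*13282 - 18722 = -996150 - 18722 = -1014872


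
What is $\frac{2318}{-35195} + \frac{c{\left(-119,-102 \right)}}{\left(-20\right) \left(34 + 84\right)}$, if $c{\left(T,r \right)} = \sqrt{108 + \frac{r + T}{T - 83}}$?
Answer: $- \frac{2318}{35195} - \frac{\sqrt{4451474}}{476720} \approx -0.070287$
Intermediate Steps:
$c{\left(T,r \right)} = \sqrt{108 + \frac{T + r}{-83 + T}}$
$\frac{2318}{-35195} + \frac{c{\left(-119,-102 \right)}}{\left(-20\right) \left(34 + 84\right)} = \frac{2318}{-35195} + \frac{\sqrt{\frac{-8964 - 102 + 109 \left(-119\right)}{-83 - 119}}}{\left(-20\right) \left(34 + 84\right)} = 2318 \left(- \frac{1}{35195}\right) + \frac{\sqrt{\frac{-8964 - 102 - 12971}{-202}}}{\left(-20\right) 118} = - \frac{2318}{35195} + \frac{\sqrt{\left(- \frac{1}{202}\right) \left(-22037\right)}}{-2360} = - \frac{2318}{35195} + \sqrt{\frac{22037}{202}} \left(- \frac{1}{2360}\right) = - \frac{2318}{35195} + \frac{\sqrt{4451474}}{202} \left(- \frac{1}{2360}\right) = - \frac{2318}{35195} - \frac{\sqrt{4451474}}{476720}$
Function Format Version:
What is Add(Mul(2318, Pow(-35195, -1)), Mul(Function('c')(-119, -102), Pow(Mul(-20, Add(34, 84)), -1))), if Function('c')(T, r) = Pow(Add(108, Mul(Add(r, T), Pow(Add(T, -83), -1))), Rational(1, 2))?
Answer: Add(Rational(-2318, 35195), Mul(Rational(-1, 476720), Pow(4451474, Rational(1, 2)))) ≈ -0.070287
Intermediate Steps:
Function('c')(T, r) = Pow(Add(108, Mul(Pow(Add(-83, T), -1), Add(T, r))), Rational(1, 2)) (Function('c')(T, r) = Pow(Add(108, Mul(Add(T, r), Pow(Add(-83, T), -1))), Rational(1, 2)) = Pow(Add(108, Mul(Pow(Add(-83, T), -1), Add(T, r))), Rational(1, 2)))
Add(Mul(2318, Pow(-35195, -1)), Mul(Function('c')(-119, -102), Pow(Mul(-20, Add(34, 84)), -1))) = Add(Mul(2318, Pow(-35195, -1)), Mul(Pow(Mul(Pow(Add(-83, -119), -1), Add(-8964, -102, Mul(109, -119))), Rational(1, 2)), Pow(Mul(-20, Add(34, 84)), -1))) = Add(Mul(2318, Rational(-1, 35195)), Mul(Pow(Mul(Pow(-202, -1), Add(-8964, -102, -12971)), Rational(1, 2)), Pow(Mul(-20, 118), -1))) = Add(Rational(-2318, 35195), Mul(Pow(Mul(Rational(-1, 202), -22037), Rational(1, 2)), Pow(-2360, -1))) = Add(Rational(-2318, 35195), Mul(Pow(Rational(22037, 202), Rational(1, 2)), Rational(-1, 2360))) = Add(Rational(-2318, 35195), Mul(Mul(Rational(1, 202), Pow(4451474, Rational(1, 2))), Rational(-1, 2360))) = Add(Rational(-2318, 35195), Mul(Rational(-1, 476720), Pow(4451474, Rational(1, 2))))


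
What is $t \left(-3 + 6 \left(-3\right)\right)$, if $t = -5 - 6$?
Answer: $231$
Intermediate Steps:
$t = -11$ ($t = -5 - 6 = -11$)
$t \left(-3 + 6 \left(-3\right)\right) = - 11 \left(-3 + 6 \left(-3\right)\right) = - 11 \left(-3 - 18\right) = \left(-11\right) \left(-21\right) = 231$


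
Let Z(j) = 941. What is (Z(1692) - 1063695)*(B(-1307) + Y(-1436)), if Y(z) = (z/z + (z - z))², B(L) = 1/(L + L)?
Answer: -1388488101/1307 ≈ -1.0623e+6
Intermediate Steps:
B(L) = 1/(2*L)
Y(z) = 1 (Y(z) = (1 + 0)² = 1² = 1)
(Z(1692) - 1063695)*(B(-1307) + Y(-1436)) = (941 - 1063695)*((½)/(-1307) + 1) = -1062754*((½)*(-1/1307) + 1) = -1062754*(-1/2614 + 1) = -1062754*2613/2614 = -1388488101/1307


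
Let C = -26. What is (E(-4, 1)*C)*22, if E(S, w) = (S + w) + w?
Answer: 1144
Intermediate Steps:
E(S, w) = S + 2*w
(E(-4, 1)*C)*22 = ((-4 + 2*1)*(-26))*22 = ((-4 + 2)*(-26))*22 = -2*(-26)*22 = 52*22 = 1144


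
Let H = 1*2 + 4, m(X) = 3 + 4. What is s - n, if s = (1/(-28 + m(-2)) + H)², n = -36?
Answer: 31501/441 ≈ 71.431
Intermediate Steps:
m(X) = 7
H = 6 (H = 2 + 4 = 6)
s = 15625/441 (s = (1/(-28 + 7) + 6)² = (1/(-21) + 6)² = (-1/21 + 6)² = (125/21)² = 15625/441 ≈ 35.431)
s - n = 15625/441 - 1*(-36) = 15625/441 + 36 = 31501/441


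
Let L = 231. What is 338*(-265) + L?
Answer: -89339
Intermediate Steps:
338*(-265) + L = 338*(-265) + 231 = -89570 + 231 = -89339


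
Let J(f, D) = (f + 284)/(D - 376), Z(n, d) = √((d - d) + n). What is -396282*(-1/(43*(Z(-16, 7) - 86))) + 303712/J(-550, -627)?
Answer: 282206982751/246449 - 396282*I/79679 ≈ 1.1451e+6 - 4.9735*I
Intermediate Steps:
Z(n, d) = √n (Z(n, d) = √(0 + n) = √n)
J(f, D) = (284 + f)/(-376 + D)
-396282*(-1/(43*(Z(-16, 7) - 86))) + 303712/J(-550, -627) = -396282*(-1/(43*(√(-16) - 86))) + 303712/(((284 - 550)/(-376 - 627))) = -396282*(-1/(43*(4*I - 86))) + 303712/((-266/(-1003))) = -(198141/1853 + 396282*I/79679) + 303712/((-1/1003*(-266))) = -396282*(3698 + 172*I)/13704788 + 303712/(266/1003) = -198141*(3698 + 172*I)/6852394 + 303712*(1003/266) = -198141*(3698 + 172*I)/6852394 + 152311568/133 = 152311568/133 - 198141*(3698 + 172*I)/6852394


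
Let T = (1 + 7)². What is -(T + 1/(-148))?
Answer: -9471/148 ≈ -63.993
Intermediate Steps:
T = 64 (T = 8² = 64)
-(T + 1/(-148)) = -(64 + 1/(-148)) = -(64 - 1/148) = -1*9471/148 = -9471/148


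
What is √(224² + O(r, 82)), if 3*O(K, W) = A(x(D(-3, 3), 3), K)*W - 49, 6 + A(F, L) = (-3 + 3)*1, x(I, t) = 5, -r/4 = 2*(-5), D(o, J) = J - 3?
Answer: √449961/3 ≈ 223.60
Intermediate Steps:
D(o, J) = -3 + J
r = 40 (r = -8*(-5) = -4*(-10) = 40)
A(F, L) = -6 (A(F, L) = -6 + (-3 + 3)*1 = -6 + 0*1 = -6 + 0 = -6)
O(K, W) = -49/3 - 2*W (O(K, W) = (-6*W - 49)/3 = (-49 - 6*W)/3 = -49/3 - 2*W)
√(224² + O(r, 82)) = √(224² + (-49/3 - 2*82)) = √(50176 + (-49/3 - 164)) = √(50176 - 541/3) = √(149987/3) = √449961/3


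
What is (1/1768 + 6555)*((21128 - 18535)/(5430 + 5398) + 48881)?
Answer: 6134023718869701/19143904 ≈ 3.2042e+8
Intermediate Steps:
(1/1768 + 6555)*((21128 - 18535)/(5430 + 5398) + 48881) = (1/1768 + 6555)*(2593/10828 + 48881) = 11589241*(2593*(1/10828) + 48881)/1768 = 11589241*(2593/10828 + 48881)/1768 = (11589241/1768)*(529286061/10828) = 6134023718869701/19143904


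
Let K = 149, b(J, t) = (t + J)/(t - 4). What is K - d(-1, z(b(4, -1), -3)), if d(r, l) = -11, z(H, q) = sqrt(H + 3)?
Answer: 160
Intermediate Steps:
b(J, t) = (J + t)/(-4 + t)
z(H, q) = sqrt(3 + H)
K - d(-1, z(b(4, -1), -3)) = 149 - 1*(-11) = 149 + 11 = 160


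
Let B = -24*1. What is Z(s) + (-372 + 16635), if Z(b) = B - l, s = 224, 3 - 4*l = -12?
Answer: 64941/4 ≈ 16235.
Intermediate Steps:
l = 15/4 (l = 3/4 - 1/4*(-12) = 3/4 + 3 = 15/4 ≈ 3.7500)
B = -24
Z(b) = -111/4 (Z(b) = -24 - 1*15/4 = -24 - 15/4 = -111/4)
Z(s) + (-372 + 16635) = -111/4 + (-372 + 16635) = -111/4 + 16263 = 64941/4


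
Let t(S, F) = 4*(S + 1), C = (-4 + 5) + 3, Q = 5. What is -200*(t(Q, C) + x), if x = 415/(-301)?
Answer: -1361800/301 ≈ -4524.3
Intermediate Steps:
C = 4 (C = 1 + 3 = 4)
t(S, F) = 4 + 4*S (t(S, F) = 4*(1 + S) = 4 + 4*S)
x = -415/301 (x = 415*(-1/301) = -415/301 ≈ -1.3787)
-200*(t(Q, C) + x) = -200*((4 + 4*5) - 415/301) = -200*((4 + 20) - 415/301) = -200*(24 - 415/301) = -200*6809/301 = -1361800/301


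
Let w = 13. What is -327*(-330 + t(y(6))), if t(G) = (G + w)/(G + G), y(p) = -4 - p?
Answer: 2159181/20 ≈ 1.0796e+5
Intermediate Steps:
t(G) = (13 + G)/(2*G) (t(G) = (G + 13)/(G + G) = (13 + G)/((2*G)) = (13 + G)*(1/(2*G)) = (13 + G)/(2*G))
-327*(-330 + t(y(6))) = -327*(-330 + (13 + (-4 - 1*6))/(2*(-4 - 1*6))) = -327*(-330 + (13 + (-4 - 6))/(2*(-4 - 6))) = -327*(-330 + (½)*(13 - 10)/(-10)) = -327*(-330 + (½)*(-⅒)*3) = -327*(-330 - 3/20) = -327*(-6603/20) = 2159181/20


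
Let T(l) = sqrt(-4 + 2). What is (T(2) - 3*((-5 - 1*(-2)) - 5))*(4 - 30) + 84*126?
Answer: 9960 - 26*I*sqrt(2) ≈ 9960.0 - 36.77*I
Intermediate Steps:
T(l) = I*sqrt(2) (T(l) = sqrt(-2) = I*sqrt(2))
(T(2) - 3*((-5 - 1*(-2)) - 5))*(4 - 30) + 84*126 = (I*sqrt(2) - 3*((-5 - 1*(-2)) - 5))*(4 - 30) + 84*126 = (I*sqrt(2) - 3*((-5 + 2) - 5))*(-26) + 10584 = (I*sqrt(2) - 3*(-3 - 5))*(-26) + 10584 = (I*sqrt(2) - 3*(-8))*(-26) + 10584 = (I*sqrt(2) + 24)*(-26) + 10584 = (24 + I*sqrt(2))*(-26) + 10584 = (-624 - 26*I*sqrt(2)) + 10584 = 9960 - 26*I*sqrt(2)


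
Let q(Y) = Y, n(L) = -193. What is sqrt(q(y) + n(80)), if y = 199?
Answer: sqrt(6) ≈ 2.4495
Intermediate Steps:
sqrt(q(y) + n(80)) = sqrt(199 - 193) = sqrt(6)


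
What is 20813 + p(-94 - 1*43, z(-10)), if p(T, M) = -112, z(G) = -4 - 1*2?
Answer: 20701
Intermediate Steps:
z(G) = -6 (z(G) = -4 - 2 = -6)
20813 + p(-94 - 1*43, z(-10)) = 20813 - 112 = 20701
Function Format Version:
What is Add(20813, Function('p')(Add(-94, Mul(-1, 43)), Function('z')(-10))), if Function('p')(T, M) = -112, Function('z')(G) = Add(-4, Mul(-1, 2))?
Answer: 20701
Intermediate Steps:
Function('z')(G) = -6 (Function('z')(G) = Add(-4, -2) = -6)
Add(20813, Function('p')(Add(-94, Mul(-1, 43)), Function('z')(-10))) = Add(20813, -112) = 20701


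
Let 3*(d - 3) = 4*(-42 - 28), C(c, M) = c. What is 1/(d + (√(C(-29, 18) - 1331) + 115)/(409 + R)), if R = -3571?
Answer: -903538338/81652492361 + 12648*I*√85/81652492361 ≈ -0.011066 + 1.4281e-6*I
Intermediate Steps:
d = -271/3 (d = 3 + (4*(-42 - 28))/3 = 3 + (4*(-70))/3 = 3 + (⅓)*(-280) = 3 - 280/3 = -271/3 ≈ -90.333)
1/(d + (√(C(-29, 18) - 1331) + 115)/(409 + R)) = 1/(-271/3 + (√(-29 - 1331) + 115)/(409 - 3571)) = 1/(-271/3 + (√(-1360) + 115)/(-3162)) = 1/(-271/3 + (4*I*√85 + 115)*(-1/3162)) = 1/(-271/3 + (115 + 4*I*√85)*(-1/3162)) = 1/(-271/3 + (-115/3162 - 2*I*√85/1581)) = 1/(-285749/3162 - 2*I*√85/1581)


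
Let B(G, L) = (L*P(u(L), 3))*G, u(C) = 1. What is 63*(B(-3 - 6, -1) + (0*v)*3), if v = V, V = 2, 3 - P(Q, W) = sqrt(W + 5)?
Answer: 1701 - 1134*sqrt(2) ≈ 97.282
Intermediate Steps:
P(Q, W) = 3 - sqrt(5 + W) (P(Q, W) = 3 - sqrt(W + 5) = 3 - sqrt(5 + W))
v = 2
B(G, L) = G*L*(3 - 2*sqrt(2)) (B(G, L) = (L*(3 - sqrt(5 + 3)))*G = (L*(3 - sqrt(8)))*G = (L*(3 - 2*sqrt(2)))*G = G*L*(3 - 2*sqrt(2)))
63*(B(-3 - 6, -1) + (0*v)*3) = 63*((-3 - 6)*(-1)*(3 - 2*sqrt(2)) + (0*2)*3) = 63*(-9*(-1)*(3 - 2*sqrt(2)) + 0*3) = 63*((27 - 18*sqrt(2)) + 0) = 63*(27 - 18*sqrt(2)) = 1701 - 1134*sqrt(2)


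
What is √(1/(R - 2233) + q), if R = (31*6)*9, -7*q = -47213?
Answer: 2*√25818032695/3913 ≈ 82.126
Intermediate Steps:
q = 47213/7 (q = -⅐*(-47213) = 47213/7 ≈ 6744.7)
R = 1674 (R = 186*9 = 1674)
√(1/(R - 2233) + q) = √(1/(1674 - 2233) + 47213/7) = √(1/(-559) + 47213/7) = √(-1/559 + 47213/7) = √(26392060/3913) = 2*√25818032695/3913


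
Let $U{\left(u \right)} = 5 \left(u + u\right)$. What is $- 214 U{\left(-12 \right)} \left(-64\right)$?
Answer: $-1643520$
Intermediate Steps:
$U{\left(u \right)} = 10 u$ ($U{\left(u \right)} = 5 \cdot 2 u = 10 u$)
$- 214 U{\left(-12 \right)} \left(-64\right) = - 214 \cdot 10 \left(-12\right) \left(-64\right) = \left(-214\right) \left(-120\right) \left(-64\right) = 25680 \left(-64\right) = -1643520$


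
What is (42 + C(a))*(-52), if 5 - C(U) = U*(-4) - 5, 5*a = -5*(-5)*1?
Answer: -3744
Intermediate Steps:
a = 5 (a = (-5*(-5)*1)/5 = (25*1)/5 = (⅕)*25 = 5)
C(U) = 10 + 4*U (C(U) = 5 - (U*(-4) - 5) = 5 - (-4*U - 5) = 5 - (-5 - 4*U) = 5 + (5 + 4*U) = 10 + 4*U)
(42 + C(a))*(-52) = (42 + (10 + 4*5))*(-52) = (42 + (10 + 20))*(-52) = (42 + 30)*(-52) = 72*(-52) = -3744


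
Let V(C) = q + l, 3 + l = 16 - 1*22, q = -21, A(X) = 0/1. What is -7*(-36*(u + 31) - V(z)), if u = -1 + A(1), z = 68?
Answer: 7350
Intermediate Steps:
A(X) = 0 (A(X) = 0*1 = 0)
u = -1 (u = -1 + 0 = -1)
l = -9 (l = -3 + (16 - 1*22) = -3 + (16 - 22) = -3 - 6 = -9)
V(C) = -30 (V(C) = -21 - 9 = -30)
-7*(-36*(u + 31) - V(z)) = -7*(-36*(-1 + 31) - 1*(-30)) = -7*(-36*30 + 30) = -7*(-1080 + 30) = -7*(-1050) = 7350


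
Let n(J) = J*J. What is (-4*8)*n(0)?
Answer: 0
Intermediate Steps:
n(J) = J²
(-4*8)*n(0) = -4*8*0² = -32*0 = 0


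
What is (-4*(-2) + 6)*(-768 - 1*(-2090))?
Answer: 18508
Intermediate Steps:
(-4*(-2) + 6)*(-768 - 1*(-2090)) = (8 + 6)*(-768 + 2090) = 14*1322 = 18508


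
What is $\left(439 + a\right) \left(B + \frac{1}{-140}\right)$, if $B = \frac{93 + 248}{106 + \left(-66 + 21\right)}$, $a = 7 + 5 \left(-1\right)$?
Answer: $\frac{3003777}{1220} \approx 2462.1$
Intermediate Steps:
$a = 2$ ($a = 7 - 5 = 2$)
$B = \frac{341}{61}$ ($B = \frac{341}{106 - 45} = \frac{341}{61} \approx 5.5902$)
$\left(439 + a\right) \left(B + \frac{1}{-140}\right) = \left(439 + 2\right) \left(\frac{341}{61} + \frac{1}{-140}\right) = 441 \left(\frac{341}{61} - \frac{1}{140}\right) = 441 \cdot \frac{47679}{8540} = \frac{3003777}{1220}$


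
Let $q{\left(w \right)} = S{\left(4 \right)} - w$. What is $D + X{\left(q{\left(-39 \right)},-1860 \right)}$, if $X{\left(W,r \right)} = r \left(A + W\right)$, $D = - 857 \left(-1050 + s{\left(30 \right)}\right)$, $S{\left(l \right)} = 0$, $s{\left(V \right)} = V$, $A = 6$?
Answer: $790440$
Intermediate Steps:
$D = 874140$ ($D = - 857 \left(-1050 + 30\right) = \left(-857\right) \left(-1020\right) = 874140$)
$q{\left(w \right)} = - w$ ($q{\left(w \right)} = 0 - w = - w$)
$X{\left(W,r \right)} = r \left(6 + W\right)$
$D + X{\left(q{\left(-39 \right)},-1860 \right)} = 874140 - 1860 \left(6 - -39\right) = 874140 - 1860 \left(6 + 39\right) = 874140 - 83700 = 790440$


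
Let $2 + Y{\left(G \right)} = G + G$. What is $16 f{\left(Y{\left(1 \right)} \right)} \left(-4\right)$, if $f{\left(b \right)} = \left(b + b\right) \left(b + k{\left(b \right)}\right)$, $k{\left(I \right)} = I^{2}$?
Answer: $0$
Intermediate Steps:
$Y{\left(G \right)} = -2 + 2 G$ ($Y{\left(G \right)} = -2 + \left(G + G\right) = -2 + 2 G$)
$f{\left(b \right)} = 2 b \left(b + b^{2}\right)$ ($f{\left(b \right)} = \left(b + b\right) \left(b + b^{2}\right) = 2 b \left(b + b^{2}\right)$)
$16 f{\left(Y{\left(1 \right)} \right)} \left(-4\right) = 16 \cdot 2 \left(-2 + 2 \cdot 1\right)^{2} \left(1 + \left(-2 + 2 \cdot 1\right)\right) \left(-4\right) = 16 \cdot 2 \left(-2 + 2\right)^{2} \left(1 + \left(-2 + 2\right)\right) \left(-4\right) = 16 \cdot 2 \cdot 0^{2} \left(1 + 0\right) \left(-4\right) = 16 \cdot 2 \cdot 0 \cdot 1 \left(-4\right) = 16 \cdot 0 \left(-4\right) = 0 \left(-4\right) = 0$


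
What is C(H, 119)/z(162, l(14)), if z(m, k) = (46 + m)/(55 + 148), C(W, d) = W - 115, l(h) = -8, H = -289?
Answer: -20503/52 ≈ -394.29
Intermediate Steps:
C(W, d) = -115 + W
z(m, k) = 46/203 + m/203 (z(m, k) = (46 + m)/203 = (46 + m)*(1/203) = 46/203 + m/203)
C(H, 119)/z(162, l(14)) = (-115 - 289)/(46/203 + (1/203)*162) = -404/(46/203 + 162/203) = -404/208/203 = -404*203/208 = -20503/52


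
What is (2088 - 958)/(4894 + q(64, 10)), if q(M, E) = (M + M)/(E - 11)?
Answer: 565/2383 ≈ 0.23710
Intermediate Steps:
q(M, E) = 2*M/(-11 + E) (q(M, E) = (2*M)/(-11 + E) = 2*M/(-11 + E))
(2088 - 958)/(4894 + q(64, 10)) = (2088 - 958)/(4894 + 2*64/(-11 + 10)) = 1130/(4894 + 2*64/(-1)) = 1130/(4894 + 2*64*(-1)) = 1130/(4894 - 128) = 1130/4766 = 1130*(1/4766) = 565/2383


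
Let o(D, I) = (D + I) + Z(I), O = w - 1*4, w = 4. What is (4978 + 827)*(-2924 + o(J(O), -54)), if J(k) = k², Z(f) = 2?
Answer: -17275680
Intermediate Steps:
O = 0 (O = 4 - 1*4 = 4 - 4 = 0)
o(D, I) = 2 + D + I (o(D, I) = (D + I) + 2 = 2 + D + I)
(4978 + 827)*(-2924 + o(J(O), -54)) = (4978 + 827)*(-2924 + (2 + 0² - 54)) = 5805*(-2924 + (2 + 0 - 54)) = 5805*(-2924 - 52) = 5805*(-2976) = -17275680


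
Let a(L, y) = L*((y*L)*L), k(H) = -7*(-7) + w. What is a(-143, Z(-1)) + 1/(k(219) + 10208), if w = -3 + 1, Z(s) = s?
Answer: 29987742786/10255 ≈ 2.9242e+6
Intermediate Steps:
w = -2
k(H) = 47 (k(H) = -7*(-7) - 2 = 49 - 2 = 47)
a(L, y) = y*L**3 (a(L, y) = L*((L*y)*L) = L*(y*L**2) = y*L**3)
a(-143, Z(-1)) + 1/(k(219) + 10208) = -1*(-143)**3 + 1/(47 + 10208) = -1*(-2924207) + 1/10255 = 2924207 + 1/10255 = 29987742786/10255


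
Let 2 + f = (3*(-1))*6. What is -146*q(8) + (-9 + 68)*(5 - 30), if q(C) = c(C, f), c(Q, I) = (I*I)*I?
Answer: 1166525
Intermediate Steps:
f = -20 (f = -2 + (3*(-1))*6 = -2 - 3*6 = -2 - 18 = -20)
c(Q, I) = I³ (c(Q, I) = I²*I = I³)
q(C) = -8000 (q(C) = (-20)³ = -8000)
-146*q(8) + (-9 + 68)*(5 - 30) = -146*(-8000) + (-9 + 68)*(5 - 30) = 1168000 + 59*(-25) = 1168000 - 1475 = 1166525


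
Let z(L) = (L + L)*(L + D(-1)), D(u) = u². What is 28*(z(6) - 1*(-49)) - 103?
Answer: 3621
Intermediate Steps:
z(L) = 2*L*(1 + L) (z(L) = (L + L)*(L + (-1)²) = (2*L)*(L + 1) = (2*L)*(1 + L) = 2*L*(1 + L))
28*(z(6) - 1*(-49)) - 103 = 28*(2*6*(1 + 6) - 1*(-49)) - 103 = 28*(2*6*7 + 49) - 103 = 28*(84 + 49) - 103 = 28*133 - 103 = 3724 - 103 = 3621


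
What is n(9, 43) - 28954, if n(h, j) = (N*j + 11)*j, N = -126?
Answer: -261455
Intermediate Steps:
n(h, j) = j*(11 - 126*j) (n(h, j) = (-126*j + 11)*j = (11 - 126*j)*j = j*(11 - 126*j))
n(9, 43) - 28954 = 43*(11 - 126*43) - 28954 = 43*(11 - 5418) - 28954 = 43*(-5407) - 28954 = -232501 - 28954 = -261455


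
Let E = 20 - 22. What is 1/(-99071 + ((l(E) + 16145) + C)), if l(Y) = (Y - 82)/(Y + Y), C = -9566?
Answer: -1/92471 ≈ -1.0814e-5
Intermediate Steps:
E = -2
l(Y) = (-82 + Y)/(2*Y) (l(Y) = (-82 + Y)/((2*Y)) = (-82 + Y)*(1/(2*Y)) = (-82 + Y)/(2*Y))
1/(-99071 + ((l(E) + 16145) + C)) = 1/(-99071 + (((½)*(-82 - 2)/(-2) + 16145) - 9566)) = 1/(-99071 + (((½)*(-½)*(-84) + 16145) - 9566)) = 1/(-99071 + ((21 + 16145) - 9566)) = 1/(-99071 + (16166 - 9566)) = 1/(-99071 + 6600) = 1/(-92471) = -1/92471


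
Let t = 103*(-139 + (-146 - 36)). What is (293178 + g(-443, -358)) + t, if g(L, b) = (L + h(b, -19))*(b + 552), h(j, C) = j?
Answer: 104721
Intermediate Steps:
g(L, b) = (552 + b)*(L + b) (g(L, b) = (L + b)*(b + 552) = (L + b)*(552 + b) = (552 + b)*(L + b))
t = -33063 (t = 103*(-139 - 182) = 103*(-321) = -33063)
(293178 + g(-443, -358)) + t = (293178 + ((-358)² + 552*(-443) + 552*(-358) - 443*(-358))) - 33063 = (293178 + (128164 - 244536 - 197616 + 158594)) - 33063 = (293178 - 155394) - 33063 = 137784 - 33063 = 104721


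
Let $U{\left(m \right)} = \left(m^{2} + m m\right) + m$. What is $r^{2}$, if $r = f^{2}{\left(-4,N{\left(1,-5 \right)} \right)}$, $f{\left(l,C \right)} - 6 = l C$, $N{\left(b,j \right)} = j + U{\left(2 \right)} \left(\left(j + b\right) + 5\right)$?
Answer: $38416$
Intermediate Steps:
$U{\left(m \right)} = m + 2 m^{2}$ ($U{\left(m \right)} = \left(m^{2} + m^{2}\right) + m = 2 m^{2} + m = m + 2 m^{2}$)
$N{\left(b,j \right)} = 50 + 10 b + 11 j$ ($N{\left(b,j \right)} = j + 2 \left(1 + 2 \cdot 2\right) \left(\left(j + b\right) + 5\right) = j + 2 \left(1 + 4\right) \left(\left(b + j\right) + 5\right) = j + 2 \cdot 5 \left(5 + b + j\right) = j + 10 \left(5 + b + j\right) = j + \left(50 + 10 b + 10 j\right) = 50 + 10 b + 11 j$)
$f{\left(l,C \right)} = 6 + C l$ ($f{\left(l,C \right)} = 6 + l C = 6 + C l$)
$r = 196$ ($r = \left(6 + \left(50 + 10 \cdot 1 + 11 \left(-5\right)\right) \left(-4\right)\right)^{2} = \left(6 + \left(50 + 10 - 55\right) \left(-4\right)\right)^{2} = \left(6 + 5 \left(-4\right)\right)^{2} = \left(6 - 20\right)^{2} = \left(-14\right)^{2} = 196$)
$r^{2} = 196^{2} = 38416$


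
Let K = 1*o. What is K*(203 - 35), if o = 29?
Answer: 4872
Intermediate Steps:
K = 29 (K = 1*29 = 29)
K*(203 - 35) = 29*(203 - 35) = 29*168 = 4872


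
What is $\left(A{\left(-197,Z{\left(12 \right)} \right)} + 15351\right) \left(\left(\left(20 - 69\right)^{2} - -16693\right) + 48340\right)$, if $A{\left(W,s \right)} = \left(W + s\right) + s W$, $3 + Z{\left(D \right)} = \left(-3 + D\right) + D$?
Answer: $783987684$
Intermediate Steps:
$Z{\left(D \right)} = -6 + 2 D$ ($Z{\left(D \right)} = -3 + \left(\left(-3 + D\right) + D\right) = -3 + \left(-3 + 2 D\right) = -6 + 2 D$)
$A{\left(W,s \right)} = W + s + W s$ ($A{\left(W,s \right)} = \left(W + s\right) + W s = W + s + W s$)
$\left(A{\left(-197,Z{\left(12 \right)} \right)} + 15351\right) \left(\left(\left(20 - 69\right)^{2} - -16693\right) + 48340\right) = \left(\left(-197 + \left(-6 + 2 \cdot 12\right) - 197 \left(-6 + 2 \cdot 12\right)\right) + 15351\right) \left(\left(\left(20 - 69\right)^{2} - -16693\right) + 48340\right) = \left(\left(-197 + \left(-6 + 24\right) - 197 \left(-6 + 24\right)\right) + 15351\right) \left(\left(\left(-49\right)^{2} + 16693\right) + 48340\right) = \left(\left(-197 + 18 - 3546\right) + 15351\right) \left(\left(2401 + 16693\right) + 48340\right) = \left(\left(-197 + 18 - 3546\right) + 15351\right) \left(19094 + 48340\right) = \left(-3725 + 15351\right) 67434 = 11626 \cdot 67434 = 783987684$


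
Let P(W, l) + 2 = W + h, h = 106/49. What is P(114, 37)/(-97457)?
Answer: -5594/4775393 ≈ -0.0011714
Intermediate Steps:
h = 106/49 (h = 106*(1/49) = 106/49 ≈ 2.1633)
P(W, l) = 8/49 + W (P(W, l) = -2 + (W + 106/49) = -2 + (106/49 + W) = 8/49 + W)
P(114, 37)/(-97457) = (8/49 + 114)/(-97457) = (5594/49)*(-1/97457) = -5594/4775393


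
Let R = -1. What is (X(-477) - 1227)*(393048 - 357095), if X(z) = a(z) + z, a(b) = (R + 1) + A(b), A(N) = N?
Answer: -78413493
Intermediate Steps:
a(b) = b (a(b) = (-1 + 1) + b = 0 + b = b)
X(z) = 2*z (X(z) = z + z = 2*z)
(X(-477) - 1227)*(393048 - 357095) = (2*(-477) - 1227)*(393048 - 357095) = (-954 - 1227)*35953 = -2181*35953 = -78413493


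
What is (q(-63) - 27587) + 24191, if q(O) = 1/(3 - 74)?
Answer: -241117/71 ≈ -3396.0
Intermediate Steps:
q(O) = -1/71 (q(O) = 1/(-71) = -1/71)
(q(-63) - 27587) + 24191 = (-1/71 - 27587) + 24191 = -1958678/71 + 24191 = -241117/71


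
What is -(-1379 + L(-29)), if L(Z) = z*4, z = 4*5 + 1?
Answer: 1295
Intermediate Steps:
z = 21 (z = 20 + 1 = 21)
L(Z) = 84 (L(Z) = 21*4 = 84)
-(-1379 + L(-29)) = -(-1379 + 84) = -1*(-1295) = 1295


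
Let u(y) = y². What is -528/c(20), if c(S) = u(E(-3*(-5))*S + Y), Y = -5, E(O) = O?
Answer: -528/87025 ≈ -0.0060672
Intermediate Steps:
c(S) = (-5 + 15*S)² (c(S) = ((-3*(-5))*S - 5)² = (15*S - 5)² = (-5 + 15*S)²)
-528/c(20) = -528*1/(25*(-1 + 3*20)²) = -528*1/(25*(-1 + 60)²) = -528/(25*59²) = -528/(25*3481) = -528/87025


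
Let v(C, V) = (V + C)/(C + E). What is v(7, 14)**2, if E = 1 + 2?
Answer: 441/100 ≈ 4.4100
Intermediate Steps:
E = 3
v(C, V) = (C + V)/(3 + C) (v(C, V) = (V + C)/(C + 3) = (C + V)/(3 + C))
v(7, 14)**2 = ((7 + 14)/(3 + 7))**2 = (21/10)**2 = 441/100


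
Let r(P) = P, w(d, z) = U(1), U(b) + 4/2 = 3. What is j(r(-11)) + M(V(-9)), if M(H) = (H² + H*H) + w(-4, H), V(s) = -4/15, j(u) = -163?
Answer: -36418/225 ≈ -161.86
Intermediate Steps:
U(b) = 1 (U(b) = -2 + 3 = 1)
w(d, z) = 1
V(s) = -4/15 (V(s) = -4*1/15 = -4/15)
M(H) = 1 + 2*H² (M(H) = (H² + H*H) + 1 = (H² + H²) + 1 = 2*H² + 1 = 1 + 2*H²)
j(r(-11)) + M(V(-9)) = -163 + (1 + 2*(-4/15)²) = -163 + (1 + 2*(16/225)) = -163 + (1 + 32/225) = -163 + 257/225 = -36418/225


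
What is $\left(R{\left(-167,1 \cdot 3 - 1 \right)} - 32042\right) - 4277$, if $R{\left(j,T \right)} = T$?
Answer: $-36317$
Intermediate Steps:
$\left(R{\left(-167,1 \cdot 3 - 1 \right)} - 32042\right) - 4277 = \left(\left(1 \cdot 3 - 1\right) - 32042\right) - 4277 = \left(\left(3 - 1\right) - 32042\right) - 4277 = \left(2 - 32042\right) - 4277 = -32040 - 4277 = -36317$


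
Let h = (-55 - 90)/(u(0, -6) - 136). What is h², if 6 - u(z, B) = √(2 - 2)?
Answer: 841/676 ≈ 1.2441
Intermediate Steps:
u(z, B) = 6 (u(z, B) = 6 - √(2 - 2) = 6 - √0 = 6 - 1*0 = 6 + 0 = 6)
h = 29/26 (h = (-55 - 90)/(6 - 136) = -145/(-130) = -145*(-1/130) = 29/26 ≈ 1.1154)
h² = (29/26)² = 841/676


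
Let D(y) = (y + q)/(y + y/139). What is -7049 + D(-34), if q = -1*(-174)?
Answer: -239805/34 ≈ -7053.1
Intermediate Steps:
q = 174
D(y) = 139*(174 + y)/(140*y) (D(y) = (y + 174)/(y + y/139) = (174 + y)/(y + y*(1/139)) = (174 + y)/(y + y/139) = (174 + y)/((140*y/139)) = (174 + y)*(139/(140*y)) = 139*(174 + y)/(140*y))
-7049 + D(-34) = -7049 + (139/140)*(174 - 34)/(-34) = -7049 + (139/140)*(-1/34)*140 = -7049 - 139/34 = -239805/34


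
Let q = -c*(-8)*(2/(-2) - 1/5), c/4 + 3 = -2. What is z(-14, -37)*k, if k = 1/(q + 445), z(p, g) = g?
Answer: -37/637 ≈ -0.058085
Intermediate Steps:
c = -20 (c = -12 + 4*(-2) = -12 - 8 = -20)
q = 192 (q = -(-20*(-8))*(2/(-2) - 1/5) = -160*(2*(-½) - 1*⅕) = -160*(-1 - ⅕) = -160*(-6)/5 = -1*(-192) = 192)
k = 1/637 (k = 1/(192 + 445) = 1/637 ≈ 0.0015699)
z(-14, -37)*k = -37*1/637 = -37/637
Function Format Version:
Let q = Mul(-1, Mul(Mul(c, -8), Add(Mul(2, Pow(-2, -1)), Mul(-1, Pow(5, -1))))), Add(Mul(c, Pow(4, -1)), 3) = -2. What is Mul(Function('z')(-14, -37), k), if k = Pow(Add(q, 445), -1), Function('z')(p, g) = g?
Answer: Rational(-37, 637) ≈ -0.058085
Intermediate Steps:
c = -20 (c = Add(-12, Mul(4, -2)) = Add(-12, -8) = -20)
q = 192 (q = Mul(-1, Mul(Mul(-20, -8), Add(Mul(2, Pow(-2, -1)), Mul(-1, Pow(5, -1))))) = Mul(-1, Mul(160, Add(Mul(2, Rational(-1, 2)), Mul(-1, Rational(1, 5))))) = Mul(-1, Mul(160, Add(-1, Rational(-1, 5)))) = Mul(-1, Mul(160, Rational(-6, 5))) = Mul(-1, -192) = 192)
k = Rational(1, 637) (k = Pow(Add(192, 445), -1) = Pow(637, -1) = Rational(1, 637) ≈ 0.0015699)
Mul(Function('z')(-14, -37), k) = Mul(-37, Rational(1, 637)) = Rational(-37, 637)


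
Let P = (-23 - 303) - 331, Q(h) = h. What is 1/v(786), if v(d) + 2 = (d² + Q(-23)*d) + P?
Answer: 1/599059 ≈ 1.6693e-6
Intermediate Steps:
P = -657 (P = -326 - 331 = -657)
v(d) = -659 + d² - 23*d (v(d) = -2 + ((d² - 23*d) - 657) = -2 + (-657 + d² - 23*d) = -659 + d² - 23*d)
1/v(786) = 1/(-659 + 786² - 23*786) = 1/(-659 + 617796 - 18078) = 1/599059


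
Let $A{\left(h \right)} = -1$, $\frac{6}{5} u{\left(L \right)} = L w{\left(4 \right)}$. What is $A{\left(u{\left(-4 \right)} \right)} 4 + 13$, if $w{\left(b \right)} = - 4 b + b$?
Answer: $9$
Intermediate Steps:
$w{\left(b \right)} = - 3 b$
$u{\left(L \right)} = - 10 L$ ($u{\left(L \right)} = \frac{5 L \left(\left(-3\right) 4\right)}{6} = \frac{5 L \left(-12\right)}{6} = \frac{5 \left(- 12 L\right)}{6} = - 10 L$)
$A{\left(u{\left(-4 \right)} \right)} 4 + 13 = \left(-1\right) 4 + 13 = -4 + 13 = 9$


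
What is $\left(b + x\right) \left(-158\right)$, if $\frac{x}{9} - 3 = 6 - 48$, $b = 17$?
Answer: $52772$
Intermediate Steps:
$x = -351$ ($x = 27 + 9 \left(6 - 48\right) = 27 + 9 \left(-42\right) = 27 - 378 = -351$)
$\left(b + x\right) \left(-158\right) = \left(17 - 351\right) \left(-158\right) = \left(-334\right) \left(-158\right) = 52772$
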